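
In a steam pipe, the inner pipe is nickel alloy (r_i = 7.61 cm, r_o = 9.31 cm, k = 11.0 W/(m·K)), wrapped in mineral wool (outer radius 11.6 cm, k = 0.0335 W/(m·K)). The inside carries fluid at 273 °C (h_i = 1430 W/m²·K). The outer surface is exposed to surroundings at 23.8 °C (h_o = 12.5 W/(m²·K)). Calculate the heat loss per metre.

Series thermal resistances, inner to outer:
  R'_conv,in = 1/(2πr h) = 1/(2π·0.0761·1430) = 0.001463 m·K/W
  R'_nickel alloy = ln(0.0931/0.0761)/(2πk) = 0.2016/(2π·11.0) = 0.002917 m·K/W
  R'_mineral wool = ln(0.116/0.0931)/(2πk) = 0.2199/(2π·0.0335) = 1.045 m·K/W
  R'_conv,out = 1/(2πr h) = 1/(2π·0.116·12.5) = 0.1098 m·K/W
ΣR = 0.001463 + 0.002917 + 1.045 + 0.1098 = 1.159 m·K/W
Q' = ΔT/ΣR = (273 °C − 23.8 °C)/1.159 = 215 W/m

Q' = 215 W/m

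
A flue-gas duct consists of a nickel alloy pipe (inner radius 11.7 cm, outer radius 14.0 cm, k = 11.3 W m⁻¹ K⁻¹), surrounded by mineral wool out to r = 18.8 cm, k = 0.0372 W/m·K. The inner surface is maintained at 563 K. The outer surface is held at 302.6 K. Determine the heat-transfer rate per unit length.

Q' = 206 W/m

Series thermal resistances, inner to outer:
  R'_nickel alloy = ln(0.140/0.117)/(2πk) = 0.1795/(2π·11.3) = 0.002528 m·K/W
  R'_mineral wool = ln(0.188/0.140)/(2πk) = 0.2948/(2π·0.0372) = 1.261 m·K/W
ΣR = 0.002528 + 1.261 = 1.264 m·K/W
Q' = ΔT/ΣR = (563 K − 302.6 K)/1.264 = 206 W/m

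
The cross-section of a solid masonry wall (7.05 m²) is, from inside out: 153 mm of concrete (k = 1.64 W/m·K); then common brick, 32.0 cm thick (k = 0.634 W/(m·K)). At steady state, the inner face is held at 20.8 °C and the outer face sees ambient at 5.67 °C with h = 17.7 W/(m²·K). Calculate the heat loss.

Series thermal resistances, inner to outer:
  R_concrete = L/(kA) = 0.153/(1.64·7.05) = 0.01323 K/W
  R_common brick = L/(kA) = 0.320/(0.634·7.05) = 0.07159 K/W
  R_conv,out = 1/(hA) = 1/(17.7·7.05) = 0.008014 K/W
ΣR = 0.01323 + 0.07159 + 0.008014 = 0.09283 K/W
Q = ΔT/ΣR = (20.8 °C − 5.67 °C)/0.09283 = 163 W

Q = 163 W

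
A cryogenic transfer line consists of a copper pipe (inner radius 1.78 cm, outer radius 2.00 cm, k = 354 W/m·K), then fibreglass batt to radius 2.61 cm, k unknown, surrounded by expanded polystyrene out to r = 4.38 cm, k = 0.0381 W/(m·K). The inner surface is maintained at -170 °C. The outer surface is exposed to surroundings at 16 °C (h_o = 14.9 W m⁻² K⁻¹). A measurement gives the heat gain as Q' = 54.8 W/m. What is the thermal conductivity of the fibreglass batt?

k = 0.0429 W/m·K

ΣR = ΔT/Q' = |-170 − 16|/54.8 = 3.394 m·K/W
Known resistances:
  R'_copper = ln(0.0200/0.0178)/(2πk) = 0.1165/(2π·354) = 5.239×10^-5 m·K/W
  R'_expanded polystyrene = ln(0.0438/0.0261)/(2πk) = 0.5177/(2π·0.0381) = 2.163 m·K/W
  R'_conv,out = 1/(2πr h) = 1/(2π·0.0438·14.9) = 0.2439 m·K/W
R_fibreglass batt = ΣR − ΣR_known = 3.394 − 2.407 = 0.9870 m·K/W
ln(r₂/r₁)/(2πk) = 0.9870 ⇒ k = 0.2662/(2π·0.9870) = 0.0429 W/m·K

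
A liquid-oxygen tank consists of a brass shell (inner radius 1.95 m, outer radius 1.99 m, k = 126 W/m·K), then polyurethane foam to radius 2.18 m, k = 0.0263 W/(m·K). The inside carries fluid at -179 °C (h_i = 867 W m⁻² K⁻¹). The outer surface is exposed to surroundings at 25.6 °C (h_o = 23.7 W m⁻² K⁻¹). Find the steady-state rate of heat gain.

Series thermal resistances, inner to outer:
  R_conv,in = 1/(4πr²h) = 1/(4π·1.95²·867) = 2.414×10^-5 K/W
  R_brass = (1/1.95 − 1/1.99)/(4πk) = 0.01031/(4π·126) = 6.510×10^-6 K/W
  R_polyurethane foam = (1/1.99 − 1/2.18)/(4πk) = 0.04380/(4π·0.0263) = 0.1325 K/W
  R_conv,out = 1/(4πr²h) = 1/(4π·2.18²·23.7) = 7.065×10^-4 K/W
ΣR = 2.414×10^-5 + 6.510×10^-6 + 0.1325 + 7.065×10^-4 = 0.1332 K/W
Q = ΔT/ΣR = (-179 °C − 25.6 °C)/0.1332 = -1540 W
(Negative Q ⇒ heat flows inward; heat gain = 1540 W.)

Q = 1540 W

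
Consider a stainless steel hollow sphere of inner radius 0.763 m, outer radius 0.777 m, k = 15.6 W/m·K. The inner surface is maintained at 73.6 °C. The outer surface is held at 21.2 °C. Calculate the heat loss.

Q = 4.35×10^5 W

Q = 4πk·ΔT/(1/r₁ − 1/r₂) = 4π × 15.6 × 52.4 / (1/0.763 − 1/0.777) = 4.35×10^5 W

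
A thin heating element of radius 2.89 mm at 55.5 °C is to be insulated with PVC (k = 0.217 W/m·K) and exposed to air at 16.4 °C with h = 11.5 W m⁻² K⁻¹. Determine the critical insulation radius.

r_cr = 1.89 cm

For a cylinder, r_cr = k_ins/h = 0.217/11.5 = 0.0189 m = 1.89 cm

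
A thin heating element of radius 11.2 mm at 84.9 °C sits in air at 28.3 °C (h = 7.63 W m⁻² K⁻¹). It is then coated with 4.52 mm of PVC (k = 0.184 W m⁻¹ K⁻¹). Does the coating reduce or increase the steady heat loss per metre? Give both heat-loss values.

increases: 30.4 → 34.9 W/m

Critical radius for a cylinder: r_cr = k/h = 0.0241 m = 2.41 cm.
Outer radius after coating: r₂ = 0.0112 + 0.00452 = 0.01572 m.
Since r₁ < r_cr and r₂ ≤ r_cr, the coating moves toward the maximum at r_cr — heat loss rises.
Bare: R = 1/(2πr₁h) = 1.862 m·K/W; Q = 56.6/1.862 = 30.4 W/m.
Coated: R = R_cond + R_conv = 1.620 m·K/W; Q = 56.6/1.620 = 34.9 W/m.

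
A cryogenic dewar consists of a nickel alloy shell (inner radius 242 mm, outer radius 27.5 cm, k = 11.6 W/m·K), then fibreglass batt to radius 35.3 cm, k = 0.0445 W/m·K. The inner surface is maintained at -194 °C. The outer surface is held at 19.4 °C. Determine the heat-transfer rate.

Resistance network (inner→outer):
  R_nickel alloy = (1/0.242 − 1/0.275)/(4πk) = 0.4959/(4π·11.6) = 0.003402 K/W
  R_fibreglass batt = (1/0.275 − 1/0.353)/(4πk) = 0.8035/(4π·0.0445) = 1.437 K/W
ΣR = 0.003402 + 1.437 = 1.440 K/W
Q = ΔT/ΣR = (-194 °C − 19.4 °C)/1.440 = -148 W
(Negative Q ⇒ heat flows inward; heat gain = 148 W.)

Q = 148 W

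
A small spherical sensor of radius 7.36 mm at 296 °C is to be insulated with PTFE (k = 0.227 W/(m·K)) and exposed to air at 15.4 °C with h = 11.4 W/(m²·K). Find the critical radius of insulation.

r_cr = 3.98 cm

For a sphere, r_cr = 2k_ins/h = 2·0.227/11.4 = 0.0398 m = 3.98 cm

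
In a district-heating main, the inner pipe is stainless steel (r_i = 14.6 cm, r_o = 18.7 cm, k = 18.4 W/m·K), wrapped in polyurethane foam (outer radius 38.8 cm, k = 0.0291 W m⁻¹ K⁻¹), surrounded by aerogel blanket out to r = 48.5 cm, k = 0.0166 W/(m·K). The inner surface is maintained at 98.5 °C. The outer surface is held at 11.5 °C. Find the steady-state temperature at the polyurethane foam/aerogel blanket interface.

T = 41.8 °C

Resistance network (inner→outer):
  R'_stainless steel = ln(0.187/0.146)/(2πk) = 0.2475/(2π·18.4) = 0.002141 m·K/W
  R'_polyurethane foam = ln(0.388/0.187)/(2πk) = 0.7299/(2π·0.0291) = 3.992 m·K/W
  R'_aerogel blanket = ln(0.485/0.388)/(2πk) = 0.2231/(2π·0.0166) = 2.139 m·K/W
ΣR = 0.002141 + 3.992 + 2.139 = 6.133 m·K/W
Q' = ΔT/ΣR = (98.5 °C − 11.5 °C)/6.133 = 14.19 W/m
From the inner boundary to the polyurethane foam/aerogel blanket interface, ΣR_partial = 3.994 m·K/W.
T_interface = T_in − Q'·ΣR_partial = 98.5 °C − (14.19)(3.994) = 41.8 °C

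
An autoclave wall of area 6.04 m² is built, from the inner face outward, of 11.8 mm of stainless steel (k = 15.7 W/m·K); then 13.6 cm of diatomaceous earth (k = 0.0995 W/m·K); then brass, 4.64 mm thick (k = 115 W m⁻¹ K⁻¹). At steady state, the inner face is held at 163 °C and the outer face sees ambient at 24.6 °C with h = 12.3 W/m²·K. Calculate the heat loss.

Q = 577 W

Resistance network (inner→outer):
  R_stainless steel = L/(kA) = 0.0118/(15.7·6.04) = 1.244×10^-4 K/W
  R_diatomaceous earth = L/(kA) = 0.136/(0.0995·6.04) = 0.2263 K/W
  R_brass = L/(kA) = 0.00464/(115·6.04) = 6.680×10^-6 K/W
  R_conv,out = 1/(hA) = 1/(12.3·6.04) = 0.01346 K/W
ΣR = 1.244×10^-4 + 0.2263 + 6.680×10^-6 + 0.01346 = 0.2399 K/W
Q = ΔT/ΣR = (163 °C − 24.6 °C)/0.2399 = 577 W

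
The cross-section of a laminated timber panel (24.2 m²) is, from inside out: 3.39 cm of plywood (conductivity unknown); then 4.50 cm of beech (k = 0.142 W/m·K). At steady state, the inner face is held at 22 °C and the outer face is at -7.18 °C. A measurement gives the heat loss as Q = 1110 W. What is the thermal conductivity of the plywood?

k = 0.106 W/m·K

ΣR = ΔT/Q = |22 − -7.18|/1110 = 0.02629 K/W
Known resistances:
  R_beech = L/(kA) = 0.0450/(0.142·24.2) = 0.01310 K/W
R_plywood = ΣR − ΣR_known = 0.02629 − 0.01310 = 0.01319 K/W
L/(kA) = 0.01319 ⇒ k = 0.0339/(0.01319·24.2) = 0.106 W/m·K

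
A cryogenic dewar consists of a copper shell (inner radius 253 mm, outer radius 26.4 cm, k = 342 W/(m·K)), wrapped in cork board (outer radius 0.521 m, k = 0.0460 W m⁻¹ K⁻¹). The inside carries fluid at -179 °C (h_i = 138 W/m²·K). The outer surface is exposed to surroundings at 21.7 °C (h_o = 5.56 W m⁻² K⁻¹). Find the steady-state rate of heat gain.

Treat each layer as a resistance in series:
  R_conv,in = 1/(4πr²h) = 1/(4π·0.253²·138) = 0.009009 K/W
  R_copper = (1/0.253 − 1/0.264)/(4πk) = 0.1647/(4π·342) = 3.832×10^-5 K/W
  R_cork board = (1/0.264 − 1/0.521)/(4πk) = 1.868/(4π·0.0460) = 3.232 K/W
  R_conv,out = 1/(4πr²h) = 1/(4π·0.521²·5.56) = 0.05273 K/W
ΣR = 0.009009 + 3.832×10^-5 + 3.232 + 0.05273 = 3.294 K/W
Q = ΔT/ΣR = (-179 °C − 21.7 °C)/3.294 = -60.9 W
(Negative Q ⇒ heat flows inward; heat gain = 60.9 W.)

Q = 60.9 W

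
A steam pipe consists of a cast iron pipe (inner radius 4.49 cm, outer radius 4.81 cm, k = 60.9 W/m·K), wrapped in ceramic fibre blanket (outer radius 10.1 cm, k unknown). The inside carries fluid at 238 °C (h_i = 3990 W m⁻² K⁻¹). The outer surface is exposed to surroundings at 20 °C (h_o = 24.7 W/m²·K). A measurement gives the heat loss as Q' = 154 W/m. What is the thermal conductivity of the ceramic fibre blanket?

k = 0.0874 W/m·K

ΣR = ΔT/Q' = |238 − 20|/154 = 1.416 m·K/W
Known resistances:
  R'_conv,in = 1/(2πr h) = 1/(2π·0.0449·3990) = 8.884×10^-4 m·K/W
  R'_cast iron = ln(0.0481/0.0449)/(2πk) = 0.06884/(2π·60.9) = 1.799×10^-4 m·K/W
  R'_conv,out = 1/(2πr h) = 1/(2π·0.101·24.7) = 0.06380 m·K/W
R_ceramic fibre blanket = ΣR − ΣR_known = 1.416 − 0.06487 = 1.351 m·K/W
ln(r₂/r₁)/(2πk) = 1.351 ⇒ k = 0.7418/(2π·1.351) = 0.0874 W/m·K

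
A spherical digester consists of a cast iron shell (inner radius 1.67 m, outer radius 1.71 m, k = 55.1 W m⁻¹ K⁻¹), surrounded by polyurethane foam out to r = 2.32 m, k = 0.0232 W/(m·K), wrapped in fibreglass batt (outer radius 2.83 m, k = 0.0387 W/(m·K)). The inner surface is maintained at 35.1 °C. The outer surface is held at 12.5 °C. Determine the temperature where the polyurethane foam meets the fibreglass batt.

Resistance network (inner→outer):
  R_cast iron = (1/1.67 − 1/1.71)/(4πk) = 0.01401/(4π·55.1) = 2.023×10^-5 K/W
  R_polyurethane foam = (1/1.71 − 1/2.32)/(4πk) = 0.1538/(4π·0.0232) = 0.5274 K/W
  R_fibreglass batt = (1/2.32 − 1/2.83)/(4πk) = 0.07768/(4π·0.0387) = 0.1597 K/W
ΣR = 2.023×10^-5 + 0.5274 + 0.1597 = 0.6871 K/W
Q = ΔT/ΣR = (35.1 °C − 12.5 °C)/0.6871 = 32.89 W
From the inner boundary to the polyurethane foam/fibreglass batt interface, ΣR_partial = 0.5274 K/W.
T_interface = T_in − Q·ΣR_partial = 35.1 °C − (32.89)(0.5274) = 17.8 °C

T = 17.8 °C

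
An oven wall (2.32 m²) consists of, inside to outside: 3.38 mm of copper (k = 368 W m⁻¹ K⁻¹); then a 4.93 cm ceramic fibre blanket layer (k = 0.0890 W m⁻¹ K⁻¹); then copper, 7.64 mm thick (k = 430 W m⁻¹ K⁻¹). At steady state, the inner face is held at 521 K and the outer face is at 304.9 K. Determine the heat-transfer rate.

Q = 905 W

Treat each layer as a resistance in series:
  R_copper = L/(kA) = 0.00338/(368·2.32) = 3.959×10^-6 K/W
  R_ceramic fibre blanket = L/(kA) = 0.0493/(0.0890·2.32) = 0.2388 K/W
  R_copper = L/(kA) = 0.00764/(430·2.32) = 7.658×10^-6 K/W
ΣR = 3.959×10^-6 + 0.2388 + 7.658×10^-6 = 0.2388 K/W
Q = ΔT/ΣR = (521 K − 304.9 K)/0.2388 = 905 W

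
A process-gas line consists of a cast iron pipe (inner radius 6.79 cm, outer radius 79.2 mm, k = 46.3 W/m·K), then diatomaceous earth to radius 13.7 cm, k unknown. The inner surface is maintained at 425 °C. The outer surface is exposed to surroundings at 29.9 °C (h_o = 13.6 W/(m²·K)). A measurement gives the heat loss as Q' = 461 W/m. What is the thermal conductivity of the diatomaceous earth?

ΣR = ΔT/Q' = |425 − 29.9|/461 = 0.8570 m·K/W
Known resistances:
  R'_cast iron = ln(0.0792/0.0679)/(2πk) = 0.1539/(2π·46.3) = 5.292×10^-4 m·K/W
  R'_conv,out = 1/(2πr h) = 1/(2π·0.137·13.6) = 0.08542 m·K/W
R_diatomaceous earth = ΣR − ΣR_known = 0.8570 − 0.08595 = 0.7711 m·K/W
ln(r₂/r₁)/(2πk) = 0.7711 ⇒ k = 0.5480/(2π·0.7711) = 0.113 W/m·K

k = 0.113 W/m·K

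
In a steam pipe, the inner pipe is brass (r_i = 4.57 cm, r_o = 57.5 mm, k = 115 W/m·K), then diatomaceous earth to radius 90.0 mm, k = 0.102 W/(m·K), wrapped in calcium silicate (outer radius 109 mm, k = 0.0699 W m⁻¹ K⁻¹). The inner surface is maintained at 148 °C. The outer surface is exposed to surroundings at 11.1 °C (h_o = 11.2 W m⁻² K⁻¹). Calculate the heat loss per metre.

Q' = 108 W/m

Treat each layer as a resistance in series:
  R'_brass = ln(0.0575/0.0457)/(2πk) = 0.2297/(2π·115) = 3.179×10^-4 m·K/W
  R'_diatomaceous earth = ln(0.0900/0.0575)/(2πk) = 0.4480/(2π·0.102) = 0.6991 m·K/W
  R'_calcium silicate = ln(0.109/0.0900)/(2πk) = 0.1915/(2π·0.0699) = 0.4361 m·K/W
  R'_conv,out = 1/(2πr h) = 1/(2π·0.109·11.2) = 0.1304 m·K/W
ΣR = 3.179×10^-4 + 0.6991 + 0.4361 + 0.1304 = 1.266 m·K/W
Q' = ΔT/ΣR = (148 °C − 11.1 °C)/1.266 = 108 W/m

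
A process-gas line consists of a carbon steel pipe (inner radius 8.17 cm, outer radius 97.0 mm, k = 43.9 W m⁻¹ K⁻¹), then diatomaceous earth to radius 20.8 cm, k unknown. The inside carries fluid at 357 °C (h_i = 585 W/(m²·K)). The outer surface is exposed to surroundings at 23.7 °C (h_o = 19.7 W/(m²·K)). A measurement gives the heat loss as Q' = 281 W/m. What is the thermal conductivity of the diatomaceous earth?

ΣR = ΔT/Q' = |357 − 23.7|/281 = 1.186 m·K/W
Known resistances:
  R'_conv,in = 1/(2πr h) = 1/(2π·0.0817·585) = 0.003330 m·K/W
  R'_carbon steel = ln(0.0970/0.0817)/(2πk) = 0.1717/(2π·43.9) = 6.223×10^-4 m·K/W
  R'_conv,out = 1/(2πr h) = 1/(2π·0.208·19.7) = 0.03884 m·K/W
R_diatomaceous earth = ΣR − ΣR_known = 1.186 − 0.04279 = 1.143 m·K/W
ln(r₂/r₁)/(2πk) = 1.143 ⇒ k = 0.7628/(2π·1.143) = 0.106 W/m·K

k = 0.106 W/m·K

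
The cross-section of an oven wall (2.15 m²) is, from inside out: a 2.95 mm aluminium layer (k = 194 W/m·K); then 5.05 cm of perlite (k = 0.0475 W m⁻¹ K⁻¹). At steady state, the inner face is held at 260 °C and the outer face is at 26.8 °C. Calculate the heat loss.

Q = 472 W

Series thermal resistances, inner to outer:
  R_aluminium = L/(kA) = 0.00295/(194·2.15) = 7.073×10^-6 K/W
  R_perlite = L/(kA) = 0.0505/(0.0475·2.15) = 0.4945 K/W
ΣR = 7.073×10^-6 + 0.4945 = 0.4945 K/W
Q = ΔT/ΣR = (260 °C − 26.8 °C)/0.4945 = 472 W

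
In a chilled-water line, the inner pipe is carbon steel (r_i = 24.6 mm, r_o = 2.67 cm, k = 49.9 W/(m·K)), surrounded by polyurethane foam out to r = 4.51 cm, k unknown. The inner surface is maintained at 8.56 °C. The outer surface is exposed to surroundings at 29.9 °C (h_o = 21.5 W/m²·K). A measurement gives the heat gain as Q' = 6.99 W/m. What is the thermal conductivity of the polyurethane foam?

ΣR = ΔT/Q' = |8.56 − 29.9|/6.99 = 3.053 m·K/W
Known resistances:
  R'_carbon steel = ln(0.0267/0.0246)/(2πk) = 0.08192/(2π·49.9) = 2.613×10^-4 m·K/W
  R'_conv,out = 1/(2πr h) = 1/(2π·0.0451·21.5) = 0.1641 m·K/W
R_polyurethane foam = ΣR − ΣR_known = 3.053 − 0.1644 = 2.889 m·K/W
ln(r₂/r₁)/(2πk) = 2.889 ⇒ k = 0.5242/(2π·2.889) = 0.0289 W/m·K

k = 0.0289 W/m·K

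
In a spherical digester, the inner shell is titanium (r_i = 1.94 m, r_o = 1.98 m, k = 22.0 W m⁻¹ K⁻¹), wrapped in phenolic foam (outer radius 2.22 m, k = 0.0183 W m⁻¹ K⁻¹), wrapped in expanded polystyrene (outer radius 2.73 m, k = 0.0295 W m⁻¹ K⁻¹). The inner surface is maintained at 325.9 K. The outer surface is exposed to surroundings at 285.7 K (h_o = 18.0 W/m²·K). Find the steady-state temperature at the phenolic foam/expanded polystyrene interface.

T = 305.4 K

Treat each layer as a resistance in series:
  R_titanium = (1/1.94 − 1/1.98)/(4πk) = 0.01041/(4π·22.0) = 3.767×10^-5 K/W
  R_phenolic foam = (1/1.98 − 1/2.22)/(4πk) = 0.05460/(4π·0.0183) = 0.2374 K/W
  R_expanded polystyrene = (1/2.22 − 1/2.73)/(4πk) = 0.08415/(4π·0.0295) = 0.2270 K/W
  R_conv,out = 1/(4πr²h) = 1/(4π·2.73²·18.0) = 5.932×10^-4 K/W
ΣR = 3.767×10^-5 + 0.2374 + 0.2270 + 5.932×10^-4 = 0.4650 K/W
Q = ΔT/ΣR = (325.9 K − 285.7 K)/0.4650 = 86.45 W
From the inner boundary to the phenolic foam/expanded polystyrene interface, ΣR_partial = 0.2374 K/W.
T_interface = T_in − Q·ΣR_partial = 325.9 K − (86.45)(0.2374) = 305.4 K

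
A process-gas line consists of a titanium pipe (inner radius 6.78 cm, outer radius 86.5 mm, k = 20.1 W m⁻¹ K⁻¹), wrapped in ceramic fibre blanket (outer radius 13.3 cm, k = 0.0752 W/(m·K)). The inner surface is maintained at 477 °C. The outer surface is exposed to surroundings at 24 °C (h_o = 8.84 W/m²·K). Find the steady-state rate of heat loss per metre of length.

Q' = 432 W/m

Treat each layer as a resistance in series:
  R'_titanium = ln(0.0865/0.0678)/(2πk) = 0.2436/(2π·20.1) = 0.001929 m·K/W
  R'_ceramic fibre blanket = ln(0.133/0.0865)/(2πk) = 0.4302/(2π·0.0752) = 0.9105 m·K/W
  R'_conv,out = 1/(2πr h) = 1/(2π·0.133·8.84) = 0.1354 m·K/W
ΣR = 0.001929 + 0.9105 + 0.1354 = 1.048 m·K/W
Q' = ΔT/ΣR = (477 °C − 24 °C)/1.048 = 432 W/m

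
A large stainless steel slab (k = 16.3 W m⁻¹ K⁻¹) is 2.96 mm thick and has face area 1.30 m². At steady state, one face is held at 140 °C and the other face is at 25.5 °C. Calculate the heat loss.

Q = 820 kW

Q = kA·ΔT/L = 16.3 × 1.30 × |140 °C − 25.5 °C| / 0.00296 = 8.20×10^5 W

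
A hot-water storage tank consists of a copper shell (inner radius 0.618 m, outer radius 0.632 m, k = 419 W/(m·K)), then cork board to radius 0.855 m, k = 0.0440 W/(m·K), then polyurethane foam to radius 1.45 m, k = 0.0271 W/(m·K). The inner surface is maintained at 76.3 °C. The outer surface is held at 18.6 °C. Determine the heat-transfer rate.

Q = 26.8 W

Series thermal resistances, inner to outer:
  R_copper = (1/0.618 − 1/0.632)/(4πk) = 0.03584/(4π·419) = 6.808×10^-6 K/W
  R_cork board = (1/0.632 − 1/0.855)/(4πk) = 0.4127/(4π·0.0440) = 0.7464 K/W
  R_polyurethane foam = (1/0.855 − 1/1.45)/(4πk) = 0.4799/(4π·0.0271) = 1.409 K/W
ΣR = 6.808×10^-6 + 0.7464 + 1.409 = 2.155 K/W
Q = ΔT/ΣR = (76.3 °C − 18.6 °C)/2.155 = 26.8 W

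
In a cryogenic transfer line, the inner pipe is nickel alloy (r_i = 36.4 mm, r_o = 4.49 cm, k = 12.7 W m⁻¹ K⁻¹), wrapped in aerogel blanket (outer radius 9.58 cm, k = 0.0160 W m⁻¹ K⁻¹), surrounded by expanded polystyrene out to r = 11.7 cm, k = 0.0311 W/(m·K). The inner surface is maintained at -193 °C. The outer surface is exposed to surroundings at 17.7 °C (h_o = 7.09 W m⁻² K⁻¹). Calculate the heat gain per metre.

Q' = 24.1 W/m

Series thermal resistances, inner to outer:
  R'_nickel alloy = ln(0.0449/0.0364)/(2πk) = 0.2099/(2π·12.7) = 0.002630 m·K/W
  R'_aerogel blanket = ln(0.0958/0.0449)/(2πk) = 0.7578/(2π·0.0160) = 7.538 m·K/W
  R'_expanded polystyrene = ln(0.117/0.0958)/(2πk) = 0.1999/(2π·0.0311) = 1.023 m·K/W
  R'_conv,out = 1/(2πr h) = 1/(2π·0.117·7.09) = 0.1919 m·K/W
ΣR = 0.002630 + 7.538 + 1.023 + 0.1919 = 8.756 m·K/W
Q' = ΔT/ΣR = (-193 °C − 17.7 °C)/8.756 = -24.1 W/m
(Negative Q' ⇒ heat flows inward; heat gain = 24.1 W/m.)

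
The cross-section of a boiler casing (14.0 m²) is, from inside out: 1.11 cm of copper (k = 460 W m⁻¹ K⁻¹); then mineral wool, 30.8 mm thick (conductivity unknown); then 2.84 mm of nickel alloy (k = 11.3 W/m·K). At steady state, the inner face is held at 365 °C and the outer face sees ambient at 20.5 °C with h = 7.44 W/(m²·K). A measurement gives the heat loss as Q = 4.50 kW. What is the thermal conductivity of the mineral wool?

k = 0.0329 W/m·K

ΣR = ΔT/Q = |365 − 20.5|/4500 = 0.07656 K/W
Known resistances:
  R_copper = L/(kA) = 0.0111/(460·14.0) = 1.724×10^-6 K/W
  R_nickel alloy = L/(kA) = 0.00284/(11.3·14.0) = 1.795×10^-5 K/W
  R_conv,out = 1/(hA) = 1/(7.44·14.0) = 0.009601 K/W
R_mineral wool = ΣR − ΣR_known = 0.07656 − 0.009621 = 0.06694 K/W
L/(kA) = 0.06694 ⇒ k = 0.0308/(0.06694·14.0) = 0.0329 W/m·K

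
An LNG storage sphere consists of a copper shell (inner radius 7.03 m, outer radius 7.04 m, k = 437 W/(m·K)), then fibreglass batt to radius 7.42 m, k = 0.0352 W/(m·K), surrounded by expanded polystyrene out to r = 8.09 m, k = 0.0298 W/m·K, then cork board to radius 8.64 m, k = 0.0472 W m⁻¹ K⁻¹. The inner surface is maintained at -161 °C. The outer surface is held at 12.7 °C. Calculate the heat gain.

Treat each layer as a resistance in series:
  R_copper = (1/7.03 − 1/7.04)/(4πk) = 2.021×10^-4/(4π·437) = 3.679×10^-8 K/W
  R_fibreglass batt = (1/7.04 − 1/7.42)/(4πk) = 0.007275/(4π·0.0352) = 0.01645 K/W
  R_expanded polystyrene = (1/7.42 − 1/8.09)/(4πk) = 0.01116/(4π·0.0298) = 0.02981 K/W
  R_cork board = (1/8.09 − 1/8.64)/(4πk) = 0.007869/(4π·0.0472) = 0.01327 K/W
ΣR = 3.679×10^-8 + 0.01645 + 0.02981 + 0.01327 = 0.05953 K/W
Q = ΔT/ΣR = (-161 °C − 12.7 °C)/0.05953 = -2920 W
(Negative Q ⇒ heat flows inward; heat gain = 2920 W.)

Q = 2.92 kW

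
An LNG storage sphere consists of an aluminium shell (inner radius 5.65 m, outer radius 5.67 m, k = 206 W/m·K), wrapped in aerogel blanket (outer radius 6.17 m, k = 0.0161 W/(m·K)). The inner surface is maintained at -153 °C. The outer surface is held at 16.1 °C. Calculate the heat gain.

Series thermal resistances, inner to outer:
  R_aluminium = (1/5.65 − 1/5.67)/(4πk) = 6.243×10^-4/(4π·206) = 2.412×10^-7 K/W
  R_aerogel blanket = (1/5.67 − 1/6.17)/(4πk) = 0.01429/(4π·0.0161) = 0.07064 K/W
ΣR = 2.412×10^-7 + 0.07064 = 0.07064 K/W
Q = ΔT/ΣR = (-153 °C − 16.1 °C)/0.07064 = -2390 W
(Negative Q ⇒ heat flows inward; heat gain = 2390 W.)

Q = 2.39 kW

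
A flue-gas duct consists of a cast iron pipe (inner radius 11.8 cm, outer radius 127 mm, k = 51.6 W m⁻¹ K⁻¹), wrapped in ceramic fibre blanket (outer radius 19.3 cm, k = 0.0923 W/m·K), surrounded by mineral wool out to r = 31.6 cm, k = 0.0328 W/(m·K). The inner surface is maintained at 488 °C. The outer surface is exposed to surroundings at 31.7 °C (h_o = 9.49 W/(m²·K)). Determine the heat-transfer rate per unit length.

Treat each layer as a resistance in series:
  R'_cast iron = ln(0.127/0.118)/(2πk) = 0.07350/(2π·51.6) = 2.267×10^-4 m·K/W
  R'_ceramic fibre blanket = ln(0.193/0.127)/(2πk) = 0.4185/(2π·0.0923) = 0.7216 m·K/W
  R'_mineral wool = ln(0.316/0.193)/(2πk) = 0.4931/(2π·0.0328) = 2.392 m·K/W
  R'_conv,out = 1/(2πr h) = 1/(2π·0.316·9.49) = 0.05307 m·K/W
ΣR = 2.267×10^-4 + 0.7216 + 2.392 + 0.05307 = 3.167 m·K/W
Q' = ΔT/ΣR = (488 °C − 31.7 °C)/3.167 = 144 W/m

Q' = 144 W/m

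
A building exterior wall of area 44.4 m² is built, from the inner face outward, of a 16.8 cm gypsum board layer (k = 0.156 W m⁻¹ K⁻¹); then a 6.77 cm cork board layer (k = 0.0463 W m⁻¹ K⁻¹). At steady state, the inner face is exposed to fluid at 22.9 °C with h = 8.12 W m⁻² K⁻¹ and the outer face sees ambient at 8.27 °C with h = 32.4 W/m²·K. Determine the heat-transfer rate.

Q = 241 W

Treat each layer as a resistance in series:
  R_conv,in = 1/(hA) = 1/(8.12·44.4) = 0.002774 K/W
  R_gypsum board = L/(kA) = 0.168/(0.156·44.4) = 0.02426 K/W
  R_cork board = L/(kA) = 0.0677/(0.0463·44.4) = 0.03293 K/W
  R_conv,out = 1/(hA) = 1/(32.4·44.4) = 6.951×10^-4 K/W
ΣR = 0.002774 + 0.02426 + 0.03293 + 6.951×10^-4 = 0.06066 K/W
Q = ΔT/ΣR = (22.9 °C − 8.27 °C)/0.06066 = 241 W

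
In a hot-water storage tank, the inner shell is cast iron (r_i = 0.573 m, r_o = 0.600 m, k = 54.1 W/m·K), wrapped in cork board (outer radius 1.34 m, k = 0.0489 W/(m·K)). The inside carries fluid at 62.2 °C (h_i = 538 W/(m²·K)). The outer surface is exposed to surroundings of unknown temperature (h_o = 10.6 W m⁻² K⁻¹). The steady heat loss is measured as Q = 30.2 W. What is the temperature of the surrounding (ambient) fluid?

T_out = 16.8 °C

Sum the resistances:
  R_conv,in = 1/(4πr²h) = 1/(4π·0.573²·538) = 4.505×10^-4 K/W
  R_cast iron = (1/0.573 − 1/0.600)/(4πk) = 0.07853/(4π·54.1) = 1.155×10^-4 K/W
  R_cork board = (1/0.600 − 1/1.34)/(4πk) = 0.9204/(4π·0.0489) = 1.498 K/W
  R_conv,out = 1/(4πr²h) = 1/(4π·1.34²·10.6) = 0.004181 K/W
ΣR = 1.503 K/W
ΔT = Q·ΣR = 30.2 × 1.503 = 45.39 K
Heat flows outward, so T_out = T_in − ΔT = 62.2 − 45.39 = 16.8 °C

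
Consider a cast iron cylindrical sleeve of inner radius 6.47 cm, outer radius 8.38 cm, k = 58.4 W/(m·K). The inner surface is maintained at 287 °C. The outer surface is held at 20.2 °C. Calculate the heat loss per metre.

Q' = 378 kW/m

Q' = 2πk·ΔT/ln(r₂/r₁) = 2π × 58.4 × 266.8 / ln(0.0838/0.0647) = 3.78×10^5 W/m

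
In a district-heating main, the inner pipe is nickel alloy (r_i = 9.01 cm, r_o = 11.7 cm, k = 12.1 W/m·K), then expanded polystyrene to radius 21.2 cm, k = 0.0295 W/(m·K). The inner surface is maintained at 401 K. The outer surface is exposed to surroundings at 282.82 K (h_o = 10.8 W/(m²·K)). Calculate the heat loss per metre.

Resistance network (inner→outer):
  R'_nickel alloy = ln(0.117/0.0901)/(2πk) = 0.2613/(2π·12.1) = 0.003436 m·K/W
  R'_expanded polystyrene = ln(0.212/0.117)/(2πk) = 0.5944/(2π·0.0295) = 3.207 m·K/W
  R'_conv,out = 1/(2πr h) = 1/(2π·0.212·10.8) = 0.06951 m·K/W
ΣR = 0.003436 + 3.207 + 0.06951 = 3.280 m·K/W
Q' = ΔT/ΣR = (401 K − 282.82 K)/3.280 = 36.0 W/m

Q' = 36.0 W/m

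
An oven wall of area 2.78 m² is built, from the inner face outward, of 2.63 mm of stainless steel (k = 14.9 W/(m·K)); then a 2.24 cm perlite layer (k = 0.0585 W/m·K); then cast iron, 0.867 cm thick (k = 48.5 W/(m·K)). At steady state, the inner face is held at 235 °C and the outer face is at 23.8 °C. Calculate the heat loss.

Q = 1530 W

Resistance network (inner→outer):
  R_stainless steel = L/(kA) = 0.00263/(14.9·2.78) = 6.349×10^-5 K/W
  R_perlite = L/(kA) = 0.0224/(0.0585·2.78) = 0.1377 K/W
  R_cast iron = L/(kA) = 0.00867/(48.5·2.78) = 6.430×10^-5 K/W
ΣR = 6.349×10^-5 + 0.1377 + 6.430×10^-5 = 0.1378 K/W
Q = ΔT/ΣR = (235 °C − 23.8 °C)/0.1378 = 1530 W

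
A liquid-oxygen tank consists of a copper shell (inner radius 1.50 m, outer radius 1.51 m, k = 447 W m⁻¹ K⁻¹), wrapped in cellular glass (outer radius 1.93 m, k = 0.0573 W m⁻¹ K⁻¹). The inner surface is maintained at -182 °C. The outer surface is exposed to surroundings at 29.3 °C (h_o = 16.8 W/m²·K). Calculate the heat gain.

Q = 1050 W

Resistance network (inner→outer):
  R_copper = (1/1.50 − 1/1.51)/(4πk) = 0.004415/(4π·447) = 7.860×10^-7 K/W
  R_cellular glass = (1/1.51 − 1/1.93)/(4πk) = 0.1441/(4π·0.0573) = 0.2001 K/W
  R_conv,out = 1/(4πr²h) = 1/(4π·1.93²·16.8) = 0.001272 K/W
ΣR = 7.860×10^-7 + 0.2001 + 0.001272 = 0.2014 K/W
Q = ΔT/ΣR = (-182 °C − 29.3 °C)/0.2014 = -1050 W
(Negative Q ⇒ heat flows inward; heat gain = 1050 W.)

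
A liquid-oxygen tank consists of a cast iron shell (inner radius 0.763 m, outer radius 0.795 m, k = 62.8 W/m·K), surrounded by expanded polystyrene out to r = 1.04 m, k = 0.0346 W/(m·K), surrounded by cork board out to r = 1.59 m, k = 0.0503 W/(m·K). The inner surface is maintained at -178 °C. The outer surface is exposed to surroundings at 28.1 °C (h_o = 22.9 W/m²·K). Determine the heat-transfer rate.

Series thermal resistances, inner to outer:
  R_cast iron = (1/0.763 − 1/0.795)/(4πk) = 0.05275/(4π·62.8) = 6.685×10^-5 K/W
  R_expanded polystyrene = (1/0.795 − 1/1.04)/(4πk) = 0.2963/(4π·0.0346) = 0.6815 K/W
  R_cork board = (1/1.04 − 1/1.59)/(4πk) = 0.3326/(4π·0.0503) = 0.5262 K/W
  R_conv,out = 1/(4πr²h) = 1/(4π·1.59²·22.9) = 0.001375 K/W
ΣR = 6.685×10^-5 + 0.6815 + 0.5262 + 0.001375 = 1.209 K/W
Q = ΔT/ΣR = (-178 °C − 28.1 °C)/1.209 = -170 W
(Negative Q ⇒ heat flows inward; heat gain = 170 W.)

Q = 170 W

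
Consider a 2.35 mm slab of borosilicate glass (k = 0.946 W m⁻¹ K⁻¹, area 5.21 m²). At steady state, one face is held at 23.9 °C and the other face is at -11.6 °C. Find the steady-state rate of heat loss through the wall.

Q = kA·ΔT/L = 0.946 × 5.21 × |23.9 °C − -11.6 °C| / 0.00235 = 74500 W

Q = 74500 W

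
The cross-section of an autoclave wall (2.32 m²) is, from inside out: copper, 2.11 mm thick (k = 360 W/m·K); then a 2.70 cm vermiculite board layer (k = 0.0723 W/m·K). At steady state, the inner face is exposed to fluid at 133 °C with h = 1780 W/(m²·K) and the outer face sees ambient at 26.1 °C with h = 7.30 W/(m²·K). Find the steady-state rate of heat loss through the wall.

Q = 485 W

Treat each layer as a resistance in series:
  R_conv,in = 1/(hA) = 1/(1780·2.32) = 2.422×10^-4 K/W
  R_copper = L/(kA) = 0.00211/(360·2.32) = 2.526×10^-6 K/W
  R_vermiculite board = L/(kA) = 0.0270/(0.0723·2.32) = 0.1610 K/W
  R_conv,out = 1/(hA) = 1/(7.30·2.32) = 0.05905 K/W
ΣR = 2.422×10^-4 + 2.526×10^-6 + 0.1610 + 0.05905 = 0.2203 K/W
Q = ΔT/ΣR = (133 °C − 26.1 °C)/0.2203 = 485 W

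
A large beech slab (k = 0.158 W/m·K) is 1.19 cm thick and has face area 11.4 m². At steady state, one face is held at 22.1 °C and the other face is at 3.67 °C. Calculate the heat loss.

Q = kA·ΔT/L = 0.158 × 11.4 × |22.1 °C − 3.67 °C| / 0.0119 = 2790 W

Q = 2790 W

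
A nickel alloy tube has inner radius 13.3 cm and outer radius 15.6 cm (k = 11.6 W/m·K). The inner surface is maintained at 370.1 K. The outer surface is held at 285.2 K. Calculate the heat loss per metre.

Q' = 38.8 kW/m

Q' = 2πk·ΔT/ln(r₂/r₁) = 2π × 11.6 × 84.9 / ln(0.156/0.133) = 38800 W/m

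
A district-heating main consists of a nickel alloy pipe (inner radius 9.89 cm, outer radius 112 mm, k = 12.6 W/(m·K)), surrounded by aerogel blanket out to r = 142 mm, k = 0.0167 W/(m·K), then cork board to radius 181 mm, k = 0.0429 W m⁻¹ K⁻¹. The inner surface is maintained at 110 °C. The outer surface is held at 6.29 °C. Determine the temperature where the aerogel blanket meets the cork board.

Resistance network (inner→outer):
  R'_nickel alloy = ln(0.112/0.0989)/(2πk) = 0.1244/(2π·12.6) = 0.001571 m·K/W
  R'_aerogel blanket = ln(0.142/0.112)/(2πk) = 0.2373/(2π·0.0167) = 2.262 m·K/W
  R'_cork board = ln(0.181/0.142)/(2πk) = 0.2427/(2π·0.0429) = 0.9003 m·K/W
ΣR = 0.001571 + 2.262 + 0.9003 = 3.164 m·K/W
Q' = ΔT/ΣR = (110 °C − 6.29 °C)/3.164 = 32.78 W/m
From the inner boundary to the aerogel blanket/cork board interface, ΣR_partial = 2.264 m·K/W.
T_interface = T_in − Q'·ΣR_partial = 110 °C − (32.78)(2.264) = 35.8 °C

T = 35.8 °C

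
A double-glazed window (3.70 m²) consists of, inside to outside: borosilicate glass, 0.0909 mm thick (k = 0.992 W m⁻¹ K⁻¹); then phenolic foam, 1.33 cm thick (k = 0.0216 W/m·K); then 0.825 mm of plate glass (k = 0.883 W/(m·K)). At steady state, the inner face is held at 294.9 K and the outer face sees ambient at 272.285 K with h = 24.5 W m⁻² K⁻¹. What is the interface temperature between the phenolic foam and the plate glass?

T = 273.72 K

Treat each layer as a resistance in series:
  R_borosilicate glass = L/(kA) = 9.09×10^-5/(0.992·3.70) = 2.477×10^-5 K/W
  R_phenolic foam = L/(kA) = 0.0133/(0.0216·3.70) = 0.1664 K/W
  R_plate glass = L/(kA) = 8.25×10^-4/(0.883·3.70) = 2.525×10^-4 K/W
  R_conv,out = 1/(hA) = 1/(24.5·3.70) = 0.01103 K/W
ΣR = 2.477×10^-5 + 0.1664 + 2.525×10^-4 + 0.01103 = 0.1777 K/W
Q = ΔT/ΣR = (294.9 K − 272.285 K)/0.1777 = 127.3 W
From the inner boundary to the phenolic foam/plate glass interface, ΣR_partial = 0.1664 K/W.
T_interface = T_in − Q·ΣR_partial = 294.9 K − (127.3)(0.1664) = 273.72 K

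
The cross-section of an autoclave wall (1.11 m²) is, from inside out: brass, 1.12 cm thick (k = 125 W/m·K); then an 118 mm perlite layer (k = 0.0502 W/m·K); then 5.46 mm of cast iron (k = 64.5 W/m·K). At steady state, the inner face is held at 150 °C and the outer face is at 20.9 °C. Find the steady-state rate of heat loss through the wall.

Q = 61.0 W

Treat each layer as a resistance in series:
  R_brass = L/(kA) = 0.0112/(125·1.11) = 8.072×10^-5 K/W
  R_perlite = L/(kA) = 0.118/(0.0502·1.11) = 2.118 K/W
  R_cast iron = L/(kA) = 0.00546/(64.5·1.11) = 7.626×10^-5 K/W
ΣR = 8.072×10^-5 + 2.118 + 7.626×10^-5 = 2.118 K/W
Q = ΔT/ΣR = (150 °C − 20.9 °C)/2.118 = 61.0 W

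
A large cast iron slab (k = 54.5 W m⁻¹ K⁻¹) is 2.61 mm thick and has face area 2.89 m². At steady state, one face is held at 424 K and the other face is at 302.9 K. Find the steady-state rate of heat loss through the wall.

Q = kA·ΔT/L = 54.5 × 2.89 × |424 K − 302.9 K| / 0.00261 = 7.31×10^6 W

Q = 7310 kW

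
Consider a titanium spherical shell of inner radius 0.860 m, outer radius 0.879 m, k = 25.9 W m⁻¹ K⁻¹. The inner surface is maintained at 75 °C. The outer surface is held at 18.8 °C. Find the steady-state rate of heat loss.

Q = 4πk·ΔT/(1/r₁ − 1/r₂) = 4π × 25.9 × 56.2 / (1/0.860 − 1/0.879) = 7.28×10^5 W

Q = 728 kW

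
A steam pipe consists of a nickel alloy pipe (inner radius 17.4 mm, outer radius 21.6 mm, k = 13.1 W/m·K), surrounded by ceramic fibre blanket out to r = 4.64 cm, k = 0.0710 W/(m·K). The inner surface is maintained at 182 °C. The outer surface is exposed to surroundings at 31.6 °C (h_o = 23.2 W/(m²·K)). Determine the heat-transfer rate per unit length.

Resistance network (inner→outer):
  R'_nickel alloy = ln(0.0216/0.0174)/(2πk) = 0.2162/(2π·13.1) = 0.002627 m·K/W
  R'_ceramic fibre blanket = ln(0.0464/0.0216)/(2πk) = 0.7646/(2π·0.0710) = 1.714 m·K/W
  R'_conv,out = 1/(2πr h) = 1/(2π·0.0464·23.2) = 0.1478 m·K/W
ΣR = 0.002627 + 1.714 + 0.1478 = 1.864 m·K/W
Q' = ΔT/ΣR = (182 °C − 31.6 °C)/1.864 = 80.7 W/m

Q' = 80.7 W/m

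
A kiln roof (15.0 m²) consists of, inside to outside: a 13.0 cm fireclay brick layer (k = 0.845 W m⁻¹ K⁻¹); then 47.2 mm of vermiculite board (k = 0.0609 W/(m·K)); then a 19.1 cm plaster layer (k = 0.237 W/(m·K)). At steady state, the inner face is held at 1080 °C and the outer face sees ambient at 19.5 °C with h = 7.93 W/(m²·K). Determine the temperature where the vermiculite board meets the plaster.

Series thermal resistances, inner to outer:
  R_fireclay brick = L/(kA) = 0.130/(0.845·15.0) = 0.01026 K/W
  R_vermiculite board = L/(kA) = 0.0472/(0.0609·15.0) = 0.05167 K/W
  R_plaster = L/(kA) = 0.191/(0.237·15.0) = 0.05373 K/W
  R_conv,out = 1/(hA) = 1/(7.93·15.0) = 0.008407 K/W
ΣR = 0.01026 + 0.05167 + 0.05373 + 0.008407 = 0.1241 K/W
Q = ΔT/ΣR = (1080 °C − 19.5 °C)/0.1241 = 8546 W
From the inner boundary to the vermiculite board/plaster interface, ΣR_partial = 0.06193 K/W.
T_interface = T_in − Q·ΣR_partial = 1080 °C − (8546)(0.06193) = 551 °C

T = 551 °C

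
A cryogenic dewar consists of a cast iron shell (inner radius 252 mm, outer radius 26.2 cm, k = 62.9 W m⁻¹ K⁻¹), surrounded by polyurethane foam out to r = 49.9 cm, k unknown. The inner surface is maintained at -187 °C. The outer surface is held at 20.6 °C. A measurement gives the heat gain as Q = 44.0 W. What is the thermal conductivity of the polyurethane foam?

ΣR = ΔT/Q = |-187 − 20.6|/44.0 = 4.718 K/W
Known resistances:
  R_cast iron = (1/0.252 − 1/0.262)/(4πk) = 0.1515/(4π·62.9) = 1.916×10^-4 K/W
R_polyurethane foam = ΣR − ΣR_known = 4.718 − 1.916×10^-4 = 4.718 K/W
(1/r₁−1/r₂)/(4πk) = 4.718 ⇒ k = 1.813/(4π·4.718) = 0.0306 W/m·K

k = 0.0306 W/m·K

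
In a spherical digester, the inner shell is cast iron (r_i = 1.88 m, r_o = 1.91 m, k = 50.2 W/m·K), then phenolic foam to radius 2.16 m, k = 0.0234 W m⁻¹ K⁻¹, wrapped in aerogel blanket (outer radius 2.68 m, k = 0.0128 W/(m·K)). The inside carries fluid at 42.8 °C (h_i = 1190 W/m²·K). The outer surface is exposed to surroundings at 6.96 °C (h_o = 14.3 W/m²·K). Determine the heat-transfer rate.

Series thermal resistances, inner to outer:
  R_conv,in = 1/(4πr²h) = 1/(4π·1.88²·1190) = 1.892×10^-5 K/W
  R_cast iron = (1/1.88 − 1/1.91)/(4πk) = 0.008355/(4π·50.2) = 1.324×10^-5 K/W
  R_phenolic foam = (1/1.91 − 1/2.16)/(4πk) = 0.06060/(4π·0.0234) = 0.2061 K/W
  R_aerogel blanket = (1/2.16 − 1/2.68)/(4πk) = 0.08983/(4π·0.0128) = 0.5585 K/W
  R_conv,out = 1/(4πr²h) = 1/(4π·2.68²·14.3) = 7.748×10^-4 K/W
ΣR = 1.892×10^-5 + 1.324×10^-5 + 0.2061 + 0.5585 + 7.748×10^-4 = 0.7654 K/W
Q = ΔT/ΣR = (42.8 °C − 6.96 °C)/0.7654 = 46.8 W

Q = 46.8 W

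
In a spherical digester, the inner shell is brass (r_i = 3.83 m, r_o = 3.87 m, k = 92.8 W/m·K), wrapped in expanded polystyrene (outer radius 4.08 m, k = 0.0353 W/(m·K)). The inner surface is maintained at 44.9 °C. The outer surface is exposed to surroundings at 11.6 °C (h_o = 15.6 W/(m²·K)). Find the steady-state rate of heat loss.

Q = 1100 W

Treat each layer as a resistance in series:
  R_brass = (1/3.83 − 1/3.87)/(4πk) = 0.002699/(4π·92.8) = 2.314×10^-6 K/W
  R_expanded polystyrene = (1/3.87 − 1/4.08)/(4πk) = 0.01330/(4π·0.0353) = 0.02998 K/W
  R_conv,out = 1/(4πr²h) = 1/(4π·4.08²·15.6) = 3.064×10^-4 K/W
ΣR = 2.314×10^-6 + 0.02998 + 3.064×10^-4 = 0.03029 K/W
Q = ΔT/ΣR = (44.9 °C − 11.6 °C)/0.03029 = 1100 W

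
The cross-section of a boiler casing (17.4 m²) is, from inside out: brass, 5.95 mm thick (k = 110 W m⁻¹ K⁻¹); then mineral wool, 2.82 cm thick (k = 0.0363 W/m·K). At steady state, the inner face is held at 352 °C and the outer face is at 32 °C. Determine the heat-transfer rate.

Series thermal resistances, inner to outer:
  R_brass = L/(kA) = 0.00595/(110·17.4) = 3.109×10^-6 K/W
  R_mineral wool = L/(kA) = 0.0282/(0.0363·17.4) = 0.04465 K/W
ΣR = 3.109×10^-6 + 0.04465 = 0.04465 K/W
Q = ΔT/ΣR = (352 °C − 32 °C)/0.04465 = 7170 W

Q = 7170 W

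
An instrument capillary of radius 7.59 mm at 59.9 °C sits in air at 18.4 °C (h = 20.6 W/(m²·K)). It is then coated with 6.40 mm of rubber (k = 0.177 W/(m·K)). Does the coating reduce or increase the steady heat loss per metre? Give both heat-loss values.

Critical radius for a cylinder: r_cr = k/h = 0.00859 m = 0.859 cm.
Outer radius after coating: r₂ = 0.00759 + 0.00640 = 0.01399 m.
r₁ < r_cr < r₂: heat loss rises to a maximum at r_cr then falls. Whether the coating helps depends on whether Q(r₂) has dropped back below Q(r₁).
Bare: R = 1/(2πr₁h) = 1.018 m·K/W; Q = 41.5/1.018 = 40.8 W/m.
Coated: R = R_cond + R_conv = 1.102 m·K/W; Q = 41.5/1.102 = 37.7 W/m.

reduces: 40.8 → 37.7 W/m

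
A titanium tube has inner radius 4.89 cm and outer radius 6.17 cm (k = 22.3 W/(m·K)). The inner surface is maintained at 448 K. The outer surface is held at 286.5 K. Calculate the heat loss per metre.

Q' = 97.3 kW/m

Q' = 2πk·ΔT/ln(r₂/r₁) = 2π × 22.3 × 161.5 / ln(0.0617/0.0489) = 97300 W/m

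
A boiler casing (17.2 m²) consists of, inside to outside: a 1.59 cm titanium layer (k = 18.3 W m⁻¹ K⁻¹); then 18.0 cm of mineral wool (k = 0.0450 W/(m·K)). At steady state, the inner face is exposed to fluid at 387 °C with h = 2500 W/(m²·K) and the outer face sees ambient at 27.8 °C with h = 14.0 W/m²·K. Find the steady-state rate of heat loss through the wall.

Series thermal resistances, inner to outer:
  R_conv,in = 1/(hA) = 1/(2500·17.2) = 2.326×10^-5 K/W
  R_titanium = L/(kA) = 0.0159/(18.3·17.2) = 5.051×10^-5 K/W
  R_mineral wool = L/(kA) = 0.180/(0.0450·17.2) = 0.2326 K/W
  R_conv,out = 1/(hA) = 1/(14.0·17.2) = 0.004153 K/W
ΣR = 2.326×10^-5 + 5.051×10^-5 + 0.2326 + 0.004153 = 0.2368 K/W
Q = ΔT/ΣR = (387 °C − 27.8 °C)/0.2368 = 1520 W

Q = 1520 W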